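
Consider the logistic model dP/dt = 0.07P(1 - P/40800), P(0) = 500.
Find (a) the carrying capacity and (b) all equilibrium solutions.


Logistic ODE dP/dt = 0.07P(1 - P/40800) has equilibria where dP/dt = 0, i.e. P = 0 or P = 40800.
The coefficient (1 - P/K) = 0 when P = K, identifying K = 40800 as the carrying capacity.
(a) K = 40800; (b) equilibria P = 0 and P = 40800.


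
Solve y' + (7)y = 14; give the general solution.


P(x) = 7, Q(x) = 14; integrating factor μ = e^(7x).
(μ y)' = 14e^(7x) ⇒ μ y = 2e^(7x) + C.
Divide by μ: y = 2 + Ce^(-7x).


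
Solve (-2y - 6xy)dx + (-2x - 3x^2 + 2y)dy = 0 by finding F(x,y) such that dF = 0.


Check exactness: ∂M/∂y = -2 - 6x and ∂N/∂x = -2 - 6x; equal, so the equation is exact.
Integrate M with respect to x (treating y as constant): ∫M dx = -2xy - 3x^2y + h(y).
Differentiate w.r.t. y and set equal to N: the x-dependent terms already match, leaving h'(y) = 2y. Integrate: h(y) = y^2.
So F(x,y) = -2xy - 3x^2y + y^2.
General solution: -2xy - 3x^2y + y^2 = C.


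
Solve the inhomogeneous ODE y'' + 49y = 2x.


Homogeneous: r² + 49 = 0 ⇒ r = ±7i, y_h = C₁cos(7x) + C₂sin(7x).
Polynomial forcing; try y_p = Ax + B. Then y_p'' + 49 y_p = 49(Ax + B) = 2x, so B = 0 and A = 2/49.
General solution: y = C₁cos(7x) + C₂sin(7x) + (2/49)x.


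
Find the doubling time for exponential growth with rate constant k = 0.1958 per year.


Exponential growth: P(t) = P₀ e^(0.1958t). Set P(t)/P₀ = 2: e^(0.1958t) = 2.
Solve: t = ln(2)/0.1958 ≈ 3.54 years.


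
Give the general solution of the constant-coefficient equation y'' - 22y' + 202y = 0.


Characteristic equation: r² - 22r + 202 = 0.
Discriminant is negative; roots r = 11 ± 9i (complex conjugate pair).
General solution uses e^(α x)(C₁ cos(β x) + C₂ sin(β x)): y = e^(11x)(C₁cos(9x) + C₂sin(9x)).


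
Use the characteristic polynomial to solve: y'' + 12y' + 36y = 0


Characteristic equation: r² + 12r + 36 = 0, i.e. (r + 6)² = 0.
Repeated root r = -6; include an x factor for the second linearly independent solution.
General solution: y = (C₁ + C₂x)e^(-6x).


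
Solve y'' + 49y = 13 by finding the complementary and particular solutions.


Homogeneous part: r² + 49 = 0 ⇒ r = ±7i, so y_h = C₁cos(7x) + C₂sin(7x).
Try constant y_p = A; plug in: 49A = 13 ⇒ A = 13/49.
General solution: y = C₁cos(7x) + C₂sin(7x) + 13/49.


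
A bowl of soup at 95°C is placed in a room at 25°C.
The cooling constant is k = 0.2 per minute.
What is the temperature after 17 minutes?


Newton's law: dT/dt = -k(T - T_a) has solution T(t) = T_a + (T₀ - T_a)e^(-kt).
Plug in T_a = 25, T₀ = 95, k = 0.2, t = 17: T(17) = 25 + (70)e^(-3.40) ≈ 27.3°C.


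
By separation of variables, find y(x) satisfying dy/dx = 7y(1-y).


Separate: dy/[y(1-y)] = 7 dx.
Partial fractions: 1/[y(1-y)] = 1/y + 1/(1-y).
Integrate: ln|y/(1-y)| = 7x + C₀.
Solve for y: y = 1/(1 + Ce^(-7x)).


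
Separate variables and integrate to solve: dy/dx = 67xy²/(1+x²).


Separate: dy/y² = 67x/(1+x²) dx.
Integrate LHS: ∫ dy/y² = -1/y.
Integrate RHS via u = 1+x²: (67/2)ln(1+x²) + C.
Result: -1/y = (67/2)ln(1+x²) + C.


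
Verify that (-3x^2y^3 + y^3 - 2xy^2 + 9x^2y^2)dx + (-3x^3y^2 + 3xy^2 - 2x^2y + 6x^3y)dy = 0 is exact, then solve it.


Check exactness: ∂M/∂y = -9x^2y^2 + 3y^2 - 4xy + 18x^2y and ∂N/∂x = -9x^2y^2 + 3y^2 - 4xy + 18x^2y; equal, so the equation is exact.
Integrate M with respect to x (treating y as constant): ∫M dx = -x^3y^3 + xy^3 - x^2y^2 + 3x^3y^2 + h(y).
Differentiate w.r.t. y and set equal to N: all terms match, so h'(y) = 0 and h is a constant absorbed into C.
General solution: -x^3y^3 + xy^3 - x^2y^2 + 3x^3y^2 = C.


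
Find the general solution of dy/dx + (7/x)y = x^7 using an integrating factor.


P(x) = 7/x ⇒ μ = x^7.
(x^7 y)' = x^7·x^7 = x^14.
Integrate: x^7 y = x^15/(15) + C.
Solve for y: y = (1/15)x^8 + C/x^7.


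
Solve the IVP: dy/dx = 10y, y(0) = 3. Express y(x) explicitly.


General solution of y' = 10y is y = Ce^(10x).
Apply y(0) = 3: C = 3.
Particular solution: y = 3e^(10x).


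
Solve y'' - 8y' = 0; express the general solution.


Characteristic equation: r² - 8r = 0.
Factor: (r - 0)(r - 8) = 0 ⇒ r = 0, 8 (distinct real).
General solution: y = C₁ + C₂e^(8x).


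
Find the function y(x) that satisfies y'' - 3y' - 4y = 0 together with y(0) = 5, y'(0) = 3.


Characteristic roots of r² - 3r - 4 = 0 are 4, -1.
General solution y = c₁ e^(4x) + c₂ e^(-x).
Apply y(0) = 5: c₁ + c₂ = 5. Apply y'(0) = 3: 4 c₁ - 1 c₂ = 3.
Solve: c₁ = 8/5, c₂ = 17/5.
Particular solution: y = (8/5)e^(4x) + (17/5)e^(-x).


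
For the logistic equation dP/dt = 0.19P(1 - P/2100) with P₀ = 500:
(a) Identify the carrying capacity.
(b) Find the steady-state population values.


Logistic ODE dP/dt = 0.19P(1 - P/2100) has equilibria where dP/dt = 0, i.e. P = 0 or P = 2100.
The coefficient (1 - P/K) = 0 when P = K, identifying K = 2100 as the carrying capacity.
(a) K = 2100; (b) equilibria P = 0 and P = 2100.


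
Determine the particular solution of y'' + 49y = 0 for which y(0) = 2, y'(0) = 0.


Characteristic roots of r² + 49 = 0 are ±7i, so y = C₁cos(7x) + C₂sin(7x).
Apply y(0) = 2: C₁ = 2. Differentiate and apply y'(0) = 0: 7·C₂ = 0, so C₂ = 0.
Particular solution: y = 2cos(7x).


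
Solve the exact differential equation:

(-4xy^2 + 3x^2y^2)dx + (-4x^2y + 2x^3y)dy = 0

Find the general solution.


Check exactness: ∂M/∂y = -8xy + 6x^2y and ∂N/∂x = -8xy + 6x^2y; equal, so the equation is exact.
Integrate M with respect to x (treating y as constant): ∫M dx = -2x^2y^2 + x^3y^2 + h(y).
Differentiate w.r.t. y and set equal to N: all terms match, so h'(y) = 0 and h is a constant absorbed into C.
General solution: -2x^2y^2 + x^3y^2 = C.


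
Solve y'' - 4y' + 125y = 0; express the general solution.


Characteristic equation: r² - 4r + 125 = 0.
Discriminant is negative; roots r = 2 ± 11i (complex conjugate pair).
General solution uses e^(α x)(C₁ cos(β x) + C₂ sin(β x)): y = e^(2x)(C₁cos(11x) + C₂sin(11x)).


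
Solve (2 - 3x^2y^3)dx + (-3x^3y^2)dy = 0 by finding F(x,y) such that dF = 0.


Check exactness: ∂M/∂y = -9x^2y^2 and ∂N/∂x = -9x^2y^2; equal, so the equation is exact.
Integrate M with respect to x (treating y as constant): ∫M dx = 2x - x^3y^3 + h(y).
Differentiate w.r.t. y and set equal to N: all terms match, so h'(y) = 0 and h is a constant absorbed into C.
General solution: 2x - x^3y^3 = C.


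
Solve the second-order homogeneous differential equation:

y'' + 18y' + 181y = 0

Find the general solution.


Characteristic equation: r² + 18r + 181 = 0.
Discriminant is negative; roots r = -9 ± 10i (complex conjugate pair).
General solution uses e^(α x)(C₁ cos(β x) + C₂ sin(β x)): y = e^(-9x)(C₁cos(10x) + C₂sin(10x)).


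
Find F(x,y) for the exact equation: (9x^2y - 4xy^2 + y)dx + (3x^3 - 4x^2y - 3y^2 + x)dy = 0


Check exactness: ∂M/∂y = 9x^2 - 8xy + 1 and ∂N/∂x = 9x^2 - 8xy + 1; equal, so the equation is exact.
Integrate M with respect to x (treating y as constant): ∫M dx = 3x^3y - 2x^2y^2 + xy + h(y).
Differentiate w.r.t. y and set equal to N: the x-dependent terms already match, leaving h'(y) = -3y^2. Integrate: h(y) = -y^3.
So F(x,y) = 3x^3y - 2x^2y^2 - y^3 + xy.
General solution: 3x^3y - 2x^2y^2 - y^3 + xy = C.


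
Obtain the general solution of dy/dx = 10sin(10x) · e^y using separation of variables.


Separate: e^(-y) dy = 10sin(10x) dx.
Integrate: -e^(-y) = -cos(10x) + C₀.
Rearrange: e^(-y) = cos(10x) + C.


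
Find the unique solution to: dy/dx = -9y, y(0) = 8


General solution of y' = -9y is y = Ce^(-9x).
Apply y(0) = 8: C = 8.
Particular solution: y = 8e^(-9x).


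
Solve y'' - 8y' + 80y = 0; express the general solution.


Characteristic equation: r² - 8r + 80 = 0.
Discriminant is negative; roots r = 4 ± 8i (complex conjugate pair).
General solution uses e^(α x)(C₁ cos(β x) + C₂ sin(β x)): y = e^(4x)(C₁cos(8x) + C₂sin(8x)).


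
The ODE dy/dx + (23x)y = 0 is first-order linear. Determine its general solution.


P(x) = 23x ⇒ μ = e^((23/2)x²).
Q(x) = 0 so μ y is constant: y = Ce^(-(23/2)x²).


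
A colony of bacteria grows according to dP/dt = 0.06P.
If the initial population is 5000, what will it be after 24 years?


The ODE dP/dt = 0.06P has solution P(t) = P(0)e^(0.06t).
Substitute P(0) = 5000 and t = 24: P(24) = 5000 e^(1.44) ≈ 21103.


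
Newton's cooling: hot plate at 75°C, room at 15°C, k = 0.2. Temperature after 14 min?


Newton's law: dT/dt = -k(T - T_a) has solution T(t) = T_a + (T₀ - T_a)e^(-kt).
Plug in T_a = 15, T₀ = 75, k = 0.2, t = 14: T(14) = 15 + (60)e^(-2.80) ≈ 18.6°C.


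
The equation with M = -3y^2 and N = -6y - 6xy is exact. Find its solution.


Check exactness: ∂M/∂y = -6y and ∂N/∂x = -6y; equal, so the equation is exact.
Integrate M with respect to x (treating y as constant): ∫M dx = -3xy^2 + h(y).
Differentiate w.r.t. y and set equal to N: the x-dependent terms already match, leaving h'(y) = -6y. Integrate: h(y) = -3y^2.
So F(x,y) = -3y^2 - 3xy^2.
General solution: -3y^2 - 3xy^2 = C.


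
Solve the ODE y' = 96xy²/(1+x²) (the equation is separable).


Separate: dy/y² = 96x/(1+x²) dx.
Integrate LHS: ∫ dy/y² = -1/y.
Integrate RHS via u = 1+x²: 48ln(1+x²) + C.
Result: -1/y = 48ln(1+x²) + C.


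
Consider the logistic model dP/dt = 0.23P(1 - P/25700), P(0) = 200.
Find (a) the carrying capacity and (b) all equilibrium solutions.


Logistic ODE dP/dt = 0.23P(1 - P/25700) has equilibria where dP/dt = 0, i.e. P = 0 or P = 25700.
The coefficient (1 - P/K) = 0 when P = K, identifying K = 25700 as the carrying capacity.
(a) K = 25700; (b) equilibria P = 0 and P = 25700.


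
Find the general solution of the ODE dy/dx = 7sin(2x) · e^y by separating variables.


Separate: e^(-y) dy = 7sin(2x) dx.
Integrate: -e^(-y) = -(7/2)cos(2x) + C₀.
Rearrange: e^(-y) = (7/2)cos(2x) + C.


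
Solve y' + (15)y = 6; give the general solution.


P(x) = 15, Q(x) = 6; integrating factor μ = e^(15x).
(μ y)' = 6e^(15x) ⇒ μ y = (2/5)e^(15x) + C.
Divide by μ: y = 2/5 + Ce^(-15x).


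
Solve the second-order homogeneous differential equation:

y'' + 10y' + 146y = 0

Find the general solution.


Characteristic equation: r² + 10r + 146 = 0.
Discriminant is negative; roots r = -5 ± 11i (complex conjugate pair).
General solution uses e^(α x)(C₁ cos(β x) + C₂ sin(β x)): y = e^(-5x)(C₁cos(11x) + C₂sin(11x)).


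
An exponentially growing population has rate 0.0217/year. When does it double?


Exponential growth: P(t) = P₀ e^(0.0217t). Set P(t)/P₀ = 2: e^(0.0217t) = 2.
Solve: t = ln(2)/0.0217 ≈ 31.94 years.


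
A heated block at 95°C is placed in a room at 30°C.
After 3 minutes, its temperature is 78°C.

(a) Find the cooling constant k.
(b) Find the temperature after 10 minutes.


Newton's law: T(t) = T_a + (T₀ - T_a)e^(-kt).
(a) Use T(3) = 78: (78 - 30)/(95 - 30) = e^(-k·3), so k = -ln(0.738)/3 ≈ 0.1011.
(b) Apply k to t = 10: T(10) = 30 + (65)e^(-1.011) ≈ 53.7°C.


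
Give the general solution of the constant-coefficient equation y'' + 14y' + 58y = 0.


Characteristic equation: r² + 14r + 58 = 0.
Discriminant is negative; roots r = -7 ± 3i (complex conjugate pair).
General solution uses e^(α x)(C₁ cos(β x) + C₂ sin(β x)): y = e^(-7x)(C₁cos(3x) + C₂sin(3x)).


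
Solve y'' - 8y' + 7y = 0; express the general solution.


Characteristic equation: r² - 8r + 7 = 0.
Factor: (r - 1)(r - 7) = 0 ⇒ r = 1, 7 (distinct real).
General solution: y = C₁e^(x) + C₂e^(7x).


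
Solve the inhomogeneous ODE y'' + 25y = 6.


Homogeneous part: r² + 25 = 0 ⇒ r = ±5i, so y_h = C₁cos(5x) + C₂sin(5x).
Try constant y_p = A; plug in: 25A = 6 ⇒ A = 6/25.
General solution: y = C₁cos(5x) + C₂sin(5x) + 6/25.


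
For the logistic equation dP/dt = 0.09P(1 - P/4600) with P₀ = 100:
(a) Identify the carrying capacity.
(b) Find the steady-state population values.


Logistic ODE dP/dt = 0.09P(1 - P/4600) has equilibria where dP/dt = 0, i.e. P = 0 or P = 4600.
The coefficient (1 - P/K) = 0 when P = K, identifying K = 4600 as the carrying capacity.
(a) K = 4600; (b) equilibria P = 0 and P = 4600.


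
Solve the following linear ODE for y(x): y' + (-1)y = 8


P(x) = -1 ⇒ μ = e^(-x).
(μ y)' = 8e^(-x) ⇒ μ y = -8e^(-x) + C.
Divide by μ: y = -8 + Ce^(x).


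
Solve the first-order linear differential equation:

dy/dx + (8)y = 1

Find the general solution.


P(x) = 8, Q(x) = 1; integrating factor μ = e^(8x).
(μ y)' = e^(8x) ⇒ μ y = (1/8)e^(8x) + C.
Divide by μ: y = 1/8 + Ce^(-8x).


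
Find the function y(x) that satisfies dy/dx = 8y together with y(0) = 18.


General solution of y' = 8y is y = Ce^(8x).
Apply y(0) = 18: C = 18.
Particular solution: y = 18e^(8x).


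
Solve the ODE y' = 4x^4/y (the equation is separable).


Separate variables: y dy = 4x^4 dx.
Integrate both sides: y²/2 = (4/5)x^5 + C₀.
Multiply by 2: y² = (8/5)x^5 + C.


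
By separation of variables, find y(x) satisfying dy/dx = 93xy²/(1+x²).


Separate: dy/y² = 93x/(1+x²) dx.
Integrate LHS: ∫ dy/y² = -1/y.
Integrate RHS via u = 1+x²: (93/2)ln(1+x²) + C.
Result: -1/y = (93/2)ln(1+x²) + C.


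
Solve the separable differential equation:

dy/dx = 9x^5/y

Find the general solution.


Separate variables: y dy = 9x^5 dx.
Integrate both sides: y²/2 = (3/2)x^6 + C₀.
Multiply by 2: y² = 3x^6 + C.


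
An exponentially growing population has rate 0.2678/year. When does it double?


Exponential growth: P(t) = P₀ e^(0.2678t). Set P(t)/P₀ = 2: e^(0.2678t) = 2.
Solve: t = ln(2)/0.2678 ≈ 2.59 years.


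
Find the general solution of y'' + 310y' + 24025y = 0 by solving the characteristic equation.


Characteristic equation: r² + 310r + 24025 = 0, i.e. (r + 155)² = 0.
Repeated root r = -155; include an x factor for the second linearly independent solution.
General solution: y = (C₁ + C₂x)e^(-155x).


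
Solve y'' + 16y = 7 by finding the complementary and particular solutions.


Homogeneous part: r² + 16 = 0 ⇒ r = ±4i, so y_h = C₁cos(4x) + C₂sin(4x).
Try constant y_p = A; plug in: 16A = 7 ⇒ A = 7/16.
General solution: y = C₁cos(4x) + C₂sin(4x) + 7/16.


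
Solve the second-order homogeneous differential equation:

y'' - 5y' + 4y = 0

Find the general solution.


Characteristic equation: r² - 5r + 4 = 0.
Factor: (r - 1)(r - 4) = 0 ⇒ r = 1, 4 (distinct real).
General solution: y = C₁e^(x) + C₂e^(4x).


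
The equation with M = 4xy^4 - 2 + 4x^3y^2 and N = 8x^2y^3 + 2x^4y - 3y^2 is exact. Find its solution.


Check exactness: ∂M/∂y = 16xy^3 + 8x^3y and ∂N/∂x = 16xy^3 + 8x^3y; equal, so the equation is exact.
Integrate M with respect to x (treating y as constant): ∫M dx = 2x^2y^4 - 2x + x^4y^2 + h(y).
Differentiate w.r.t. y and set equal to N: the x-dependent terms already match, leaving h'(y) = -3y^2. Integrate: h(y) = -y^3.
So F(x,y) = 2x^2y^4 - 2x + x^4y^2 - y^3.
General solution: 2x^2y^4 - 2x + x^4y^2 - y^3 = C.


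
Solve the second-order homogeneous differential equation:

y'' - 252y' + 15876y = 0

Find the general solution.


Characteristic equation: r² - 252r + 15876 = 0, i.e. (r - 126)² = 0.
Repeated root r = 126; include an x factor for the second linearly independent solution.
General solution: y = (C₁ + C₂x)e^(126x).


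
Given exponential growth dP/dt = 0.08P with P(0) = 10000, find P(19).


The ODE dP/dt = 0.08P has solution P(t) = P(0)e^(0.08t).
Substitute P(0) = 10000 and t = 19: P(19) = 10000 e^(1.52) ≈ 45722.


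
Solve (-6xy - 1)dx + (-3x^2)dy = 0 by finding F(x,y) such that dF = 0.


Check exactness: ∂M/∂y = -6x and ∂N/∂x = -6x; equal, so the equation is exact.
Integrate M with respect to x (treating y as constant): ∫M dx = -3x^2y - x + h(y).
Differentiate w.r.t. y and set equal to N: all terms match, so h'(y) = 0 and h is a constant absorbed into C.
General solution: -3x^2y - x = C.


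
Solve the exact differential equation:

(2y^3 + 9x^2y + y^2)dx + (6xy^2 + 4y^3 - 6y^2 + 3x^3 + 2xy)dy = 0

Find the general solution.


Check exactness: ∂M/∂y = 6y^2 + 9x^2 + 2y and ∂N/∂x = 6y^2 + 9x^2 + 2y; equal, so the equation is exact.
Integrate M with respect to x (treating y as constant): ∫M dx = 2xy^3 + 3x^3y + xy^2 + h(y).
Differentiate w.r.t. y and set equal to N: the x-dependent terms already match, leaving h'(y) = 4y^3 - 6y^2. Integrate: h(y) = y^4 - 2y^3.
So F(x,y) = 2xy^3 + y^4 - 2y^3 + 3x^3y + xy^2.
General solution: 2xy^3 + y^4 - 2y^3 + 3x^3y + xy^2 = C.


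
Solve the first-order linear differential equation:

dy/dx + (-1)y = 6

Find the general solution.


P(x) = -1 ⇒ μ = e^(-x).
(μ y)' = 6e^(-x) ⇒ μ y = -6e^(-x) + C.
Divide by μ: y = -6 + Ce^(x).


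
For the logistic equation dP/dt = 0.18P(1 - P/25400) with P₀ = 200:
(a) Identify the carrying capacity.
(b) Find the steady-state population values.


Logistic ODE dP/dt = 0.18P(1 - P/25400) has equilibria where dP/dt = 0, i.e. P = 0 or P = 25400.
The coefficient (1 - P/K) = 0 when P = K, identifying K = 25400 as the carrying capacity.
(a) K = 25400; (b) equilibria P = 0 and P = 25400.


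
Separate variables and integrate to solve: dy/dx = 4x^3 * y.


Separate variables: dy/y = 4x^3 dx.
Integrate: ln|y| = x^4 + C₀.
Exponentiate: y = Ce^(x^4).


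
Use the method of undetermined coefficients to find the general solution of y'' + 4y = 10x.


Homogeneous: r² + 4 = 0 ⇒ r = ±2i, y_h = C₁cos(2x) + C₂sin(2x).
Polynomial forcing; try y_p = Ax + B. Then y_p'' + 4 y_p = 4(Ax + B) = 10x, so B = 0 and A = 5/2.
General solution: y = C₁cos(2x) + C₂sin(2x) + (5/2)x.


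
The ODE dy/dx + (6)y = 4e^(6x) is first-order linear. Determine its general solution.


P(x) = 6 ⇒ μ = e^(6x).
(μ y)' = 4e^(12x) ⇒ μ y = (4/12)e^(12x) + C.
Divide by μ: y = (1/3)e^(6x) + Ce^(-6x).


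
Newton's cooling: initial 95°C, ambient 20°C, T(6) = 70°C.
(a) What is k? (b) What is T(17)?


Newton's law: T(t) = T_a + (T₀ - T_a)e^(-kt).
(a) Use T(6) = 70: (70 - 20)/(95 - 20) = e^(-k·6), so k = -ln(0.667)/6 ≈ 0.0676.
(b) Apply k to t = 17: T(17) = 20 + (75)e^(-1.149) ≈ 43.8°C.


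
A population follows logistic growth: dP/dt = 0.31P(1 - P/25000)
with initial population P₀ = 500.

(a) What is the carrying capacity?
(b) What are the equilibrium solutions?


Logistic ODE dP/dt = 0.31P(1 - P/25000) has equilibria where dP/dt = 0, i.e. P = 0 or P = 25000.
The coefficient (1 - P/K) = 0 when P = K, identifying K = 25000 as the carrying capacity.
(a) K = 25000; (b) equilibria P = 0 and P = 25000.


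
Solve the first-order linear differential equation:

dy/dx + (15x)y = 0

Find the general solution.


P(x) = 15x ⇒ μ = e^((15/2)x²).
Q(x) = 0 so μ y is constant: y = Ce^(-(15/2)x²).


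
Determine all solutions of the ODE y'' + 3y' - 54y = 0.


Characteristic equation: r² + 3r - 54 = 0.
Factor: (r + 9)(r - 6) = 0 ⇒ r = -9, 6 (distinct real).
General solution: y = C₁e^(-9x) + C₂e^(6x).


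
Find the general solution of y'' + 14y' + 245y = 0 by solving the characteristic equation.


Characteristic equation: r² + 14r + 245 = 0.
Discriminant is negative; roots r = -7 ± 14i (complex conjugate pair).
General solution uses e^(α x)(C₁ cos(β x) + C₂ sin(β x)): y = e^(-7x)(C₁cos(14x) + C₂sin(14x)).


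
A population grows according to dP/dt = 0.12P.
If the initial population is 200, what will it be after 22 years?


The ODE dP/dt = 0.12P has solution P(t) = P(0)e^(0.12t).
Substitute P(0) = 200 and t = 22: P(22) = 200 e^(2.64) ≈ 2803.


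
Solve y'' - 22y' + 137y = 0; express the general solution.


Characteristic equation: r² - 22r + 137 = 0.
Discriminant is negative; roots r = 11 ± 4i (complex conjugate pair).
General solution uses e^(α x)(C₁ cos(β x) + C₂ sin(β x)): y = e^(11x)(C₁cos(4x) + C₂sin(4x)).


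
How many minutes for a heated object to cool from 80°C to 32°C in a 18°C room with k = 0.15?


From T(t) = T_a + (T₀ - T_a)e^(-kt), set T(t) = 32:
(32 - 18) / (80 - 18) = e^(-0.15t), so t = -ln(0.226)/0.15 ≈ 9.9 minutes.


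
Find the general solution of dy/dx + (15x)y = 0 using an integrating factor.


P(x) = 15x ⇒ μ = e^((15/2)x²).
Q(x) = 0 so μ y is constant: y = Ce^(-(15/2)x²).


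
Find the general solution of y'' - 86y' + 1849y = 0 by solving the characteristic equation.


Characteristic equation: r² - 86r + 1849 = 0, i.e. (r - 43)² = 0.
Repeated root r = 43; include an x factor for the second linearly independent solution.
General solution: y = (C₁ + C₂x)e^(43x).


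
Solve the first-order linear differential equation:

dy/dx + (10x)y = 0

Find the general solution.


P(x) = 10x ⇒ μ = e^(5x²).
Q(x) = 0 so μ y is constant: y = Ce^(-5x²).


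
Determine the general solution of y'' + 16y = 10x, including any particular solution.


Homogeneous: r² + 16 = 0 ⇒ r = ±4i, y_h = C₁cos(4x) + C₂sin(4x).
Polynomial forcing; try y_p = Ax + B. Then y_p'' + 16 y_p = 16(Ax + B) = 10x, so B = 0 and A = 5/8.
General solution: y = C₁cos(4x) + C₂sin(4x) + (5/8)x.


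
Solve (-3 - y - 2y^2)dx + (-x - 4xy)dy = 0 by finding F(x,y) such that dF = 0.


Check exactness: ∂M/∂y = -1 - 4y and ∂N/∂x = -1 - 4y; equal, so the equation is exact.
Integrate M with respect to x (treating y as constant): ∫M dx = -3x - xy - 2xy^2 + h(y).
Differentiate w.r.t. y and set equal to N: all terms match, so h'(y) = 0 and h is a constant absorbed into C.
General solution: -3x - xy - 2xy^2 = C.


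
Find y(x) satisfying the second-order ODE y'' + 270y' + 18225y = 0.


Characteristic equation: r² + 270r + 18225 = 0, i.e. (r + 135)² = 0.
Repeated root r = -135; include an x factor for the second linearly independent solution.
General solution: y = (C₁ + C₂x)e^(-135x).


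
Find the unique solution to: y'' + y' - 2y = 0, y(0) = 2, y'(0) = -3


Characteristic roots of r² + r - 2 = 0 are -2, 1.
General solution y = c₁ e^(-2x) + c₂ e^(x).
Apply y(0) = 2: c₁ + c₂ = 2. Apply y'(0) = -3: -2 c₁ + 1 c₂ = -3.
Solve: c₁ = 5/3, c₂ = 1/3.
Particular solution: y = (5/3)e^(-2x) + (1/3)e^(x).


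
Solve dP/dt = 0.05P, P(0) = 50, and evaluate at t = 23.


The ODE dP/dt = 0.05P has solution P(t) = P(0)e^(0.05t).
Substitute P(0) = 50 and t = 23: P(23) = 50 e^(1.15) ≈ 158.


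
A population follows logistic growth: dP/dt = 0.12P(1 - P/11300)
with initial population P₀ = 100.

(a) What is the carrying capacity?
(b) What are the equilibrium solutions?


Logistic ODE dP/dt = 0.12P(1 - P/11300) has equilibria where dP/dt = 0, i.e. P = 0 or P = 11300.
The coefficient (1 - P/K) = 0 when P = K, identifying K = 11300 as the carrying capacity.
(a) K = 11300; (b) equilibria P = 0 and P = 11300.


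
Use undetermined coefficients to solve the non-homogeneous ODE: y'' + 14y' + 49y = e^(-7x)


Characteristic polynomial (r + 7)² = 0; repeated root r = -7.
y_h = (C₁ + C₂x)e^(-7x). Forcing matches the repeated root (resonance), so try y_p = Ax² e^(-7x).
Substitute and solve for A: 2A = 1, so A = 1/2.
General solution: y = (C₁ + C₂x + (1/2)x²)e^(-7x).


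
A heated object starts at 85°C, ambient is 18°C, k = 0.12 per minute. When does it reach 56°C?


From T(t) = T_a + (T₀ - T_a)e^(-kt), set T(t) = 56:
(56 - 18) / (85 - 18) = e^(-0.12t), so t = -ln(0.567)/0.12 ≈ 4.7 minutes.


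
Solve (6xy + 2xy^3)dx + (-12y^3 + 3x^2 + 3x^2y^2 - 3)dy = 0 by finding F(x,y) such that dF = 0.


Check exactness: ∂M/∂y = 6x + 6xy^2 and ∂N/∂x = 6x + 6xy^2; equal, so the equation is exact.
Integrate M with respect to x (treating y as constant): ∫M dx = 3x^2y + x^2y^3 + h(y).
Differentiate w.r.t. y and set equal to N: the x-dependent terms already match, leaving h'(y) = -12y^3 - 3. Integrate: h(y) = -3y^4 - 3y.
So F(x,y) = -3y^4 + 3x^2y + x^2y^3 - 3y.
General solution: -3y^4 + 3x^2y + x^2y^3 - 3y = C.


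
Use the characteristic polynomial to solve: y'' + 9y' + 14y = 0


Characteristic equation: r² + 9r + 14 = 0.
Factor: (r + 7)(r + 2) = 0 ⇒ r = -7, -2 (distinct real).
General solution: y = C₁e^(-7x) + C₂e^(-2x).


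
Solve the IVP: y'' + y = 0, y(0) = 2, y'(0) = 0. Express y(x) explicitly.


Characteristic roots of r² + 1 = 0 are ±1i, so y = C₁cos(x) + C₂sin(x).
Apply y(0) = 2: C₁ = 2. Differentiate and apply y'(0) = 0: 1·C₂ = 0, so C₂ = 0.
Particular solution: y = 2cos(x).


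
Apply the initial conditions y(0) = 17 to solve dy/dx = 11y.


General solution of y' = 11y is y = Ce^(11x).
Apply y(0) = 17: C = 17.
Particular solution: y = 17e^(11x).


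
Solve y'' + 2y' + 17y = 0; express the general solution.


Characteristic equation: r² + 2r + 17 = 0.
Discriminant is negative; roots r = -1 ± 4i (complex conjugate pair).
General solution uses e^(α x)(C₁ cos(β x) + C₂ sin(β x)): y = e^(-x)(C₁cos(4x) + C₂sin(4x)).


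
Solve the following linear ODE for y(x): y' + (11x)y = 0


P(x) = 11x ⇒ μ = e^((11/2)x²).
Q(x) = 0 so μ y is constant: y = Ce^(-(11/2)x²).


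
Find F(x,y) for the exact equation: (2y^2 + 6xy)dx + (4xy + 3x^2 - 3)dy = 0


Check exactness: ∂M/∂y = 4y + 6x and ∂N/∂x = 4y + 6x; equal, so the equation is exact.
Integrate M with respect to x (treating y as constant): ∫M dx = 2xy^2 + 3x^2y + h(y).
Differentiate w.r.t. y and set equal to N: the x-dependent terms already match, leaving h'(y) = -3. Integrate: h(y) = -3y.
So F(x,y) = 2xy^2 + 3x^2y - 3y.
General solution: 2xy^2 + 3x^2y - 3y = C.


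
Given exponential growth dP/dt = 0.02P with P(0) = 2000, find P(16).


The ODE dP/dt = 0.02P has solution P(t) = P(0)e^(0.02t).
Substitute P(0) = 2000 and t = 16: P(16) = 2000 e^(0.32) ≈ 2754.


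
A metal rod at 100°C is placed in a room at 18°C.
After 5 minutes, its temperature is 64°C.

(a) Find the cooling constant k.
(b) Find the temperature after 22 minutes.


Newton's law: T(t) = T_a + (T₀ - T_a)e^(-kt).
(a) Use T(5) = 64: (64 - 18)/(100 - 18) = e^(-k·5), so k = -ln(0.561)/5 ≈ 0.1156.
(b) Apply k to t = 22: T(22) = 18 + (82)e^(-2.544) ≈ 24.4°C.


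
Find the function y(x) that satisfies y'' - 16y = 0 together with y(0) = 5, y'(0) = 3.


Characteristic roots of r² - 16 = 0 are -4, 4.
General solution y = c₁ e^(-4x) + c₂ e^(4x).
Apply y(0) = 5: c₁ + c₂ = 5. Apply y'(0) = 3: -4 c₁ + 4 c₂ = 3.
Solve: c₁ = 17/8, c₂ = 23/8.
Particular solution: y = (17/8)e^(-4x) + (23/8)e^(4x).


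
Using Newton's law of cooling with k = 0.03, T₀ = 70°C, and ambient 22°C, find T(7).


Newton's law: dT/dt = -k(T - T_a) has solution T(t) = T_a + (T₀ - T_a)e^(-kt).
Plug in T_a = 22, T₀ = 70, k = 0.03, t = 7: T(7) = 22 + (48)e^(-0.21) ≈ 60.9°C.


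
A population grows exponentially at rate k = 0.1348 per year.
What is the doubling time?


Exponential growth: P(t) = P₀ e^(0.1348t). Set P(t)/P₀ = 2: e^(0.1348t) = 2.
Solve: t = ln(2)/0.1348 ≈ 5.14 years.


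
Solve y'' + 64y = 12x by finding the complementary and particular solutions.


Homogeneous: r² + 64 = 0 ⇒ r = ±8i, y_h = C₁cos(8x) + C₂sin(8x).
Polynomial forcing; try y_p = Ax + B. Then y_p'' + 64 y_p = 64(Ax + B) = 12x, so B = 0 and A = 3/16.
General solution: y = C₁cos(8x) + C₂sin(8x) + (3/16)x.


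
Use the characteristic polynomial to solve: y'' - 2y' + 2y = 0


Characteristic equation: r² - 2r + 2 = 0.
Discriminant is negative; roots r = 1 ± 1i (complex conjugate pair).
General solution uses e^(α x)(C₁ cos(β x) + C₂ sin(β x)): y = e^(x)(C₁cos(x) + C₂sin(x)).


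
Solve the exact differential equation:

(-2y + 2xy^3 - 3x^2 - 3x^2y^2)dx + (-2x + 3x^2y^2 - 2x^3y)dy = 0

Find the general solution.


Check exactness: ∂M/∂y = -2 + 6xy^2 - 6x^2y and ∂N/∂x = -2 + 6xy^2 - 6x^2y; equal, so the equation is exact.
Integrate M with respect to x (treating y as constant): ∫M dx = -2xy + x^2y^3 - x^3 - x^3y^2 + h(y).
Differentiate w.r.t. y and set equal to N: all terms match, so h'(y) = 0 and h is a constant absorbed into C.
General solution: -2xy + x^2y^3 - x^3 - x^3y^2 = C.


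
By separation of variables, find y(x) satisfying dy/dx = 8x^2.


Integrate both sides with respect to x: y = ∫ 8x^2 dx = (8/3)x^3 + C.


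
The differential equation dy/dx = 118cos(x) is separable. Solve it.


g(y) = 1, so integrate directly: y = ∫ 118cos(x) dx = 118sin(x) + C.


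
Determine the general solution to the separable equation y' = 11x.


Integrate both sides with respect to x: y = ∫ 11x dx = (11/2)x^2 + C.


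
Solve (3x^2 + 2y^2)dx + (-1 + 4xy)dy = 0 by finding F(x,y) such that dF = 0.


Check exactness: ∂M/∂y = 4y and ∂N/∂x = 4y; equal, so the equation is exact.
Integrate M with respect to x (treating y as constant): ∫M dx = x^3 + 2xy^2 + h(y).
Differentiate w.r.t. y and set equal to N: the x-dependent terms already match, leaving h'(y) = -1. Integrate: h(y) = -y.
So F(x,y) = -y + x^3 + 2xy^2.
General solution: -y + x^3 + 2xy^2 = C.


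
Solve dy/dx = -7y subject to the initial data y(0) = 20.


General solution of y' = -7y is y = Ce^(-7x).
Apply y(0) = 20: C = 20.
Particular solution: y = 20e^(-7x).


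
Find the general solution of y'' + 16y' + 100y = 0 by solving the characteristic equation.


Characteristic equation: r² + 16r + 100 = 0.
Discriminant is negative; roots r = -8 ± 6i (complex conjugate pair).
General solution uses e^(α x)(C₁ cos(β x) + C₂ sin(β x)): y = e^(-8x)(C₁cos(6x) + C₂sin(6x)).


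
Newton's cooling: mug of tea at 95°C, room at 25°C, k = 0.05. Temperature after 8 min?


Newton's law: dT/dt = -k(T - T_a) has solution T(t) = T_a + (T₀ - T_a)e^(-kt).
Plug in T_a = 25, T₀ = 95, k = 0.05, t = 8: T(8) = 25 + (70)e^(-0.40) ≈ 71.9°C.


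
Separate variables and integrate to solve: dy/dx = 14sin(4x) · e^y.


Separate: e^(-y) dy = 14sin(4x) dx.
Integrate: -e^(-y) = -(7/2)cos(4x) + C₀.
Rearrange: e^(-y) = (7/2)cos(4x) + C.


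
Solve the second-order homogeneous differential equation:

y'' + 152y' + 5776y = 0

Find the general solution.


Characteristic equation: r² + 152r + 5776 = 0, i.e. (r + 76)² = 0.
Repeated root r = -76; include an x factor for the second linearly independent solution.
General solution: y = (C₁ + C₂x)e^(-76x).


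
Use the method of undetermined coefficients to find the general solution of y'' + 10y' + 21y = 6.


Characteristic roots of r² + 10r + 21 = 0 are -3, -7.
y_h = C₁e^(-3x) + C₂e^(-7x).
Constant forcing; try y_p = A. Then 21A = 6 ⇒ A = 2/7.
General solution: y = C₁e^(-3x) + C₂e^(-7x) + 2/7.


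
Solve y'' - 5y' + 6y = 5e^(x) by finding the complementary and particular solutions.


Characteristic roots of r² - 5r + 6 = 0 are 2, 3.
y_h = C₁e^(2x) + C₂e^(3x).
Forcing exponent 1 is not a characteristic root; try y_p = Ae^(x).
Substitute: A·(1 + (-5)·1 + (6)) = A·2 = 5, so A = 5/2.
General solution: y = C₁e^(2x) + C₂e^(3x) + (5/2)e^(x).


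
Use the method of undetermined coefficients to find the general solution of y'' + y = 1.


Homogeneous part: r² + 1 = 0 ⇒ r = ±1i, so y_h = C₁cos(x) + C₂sin(x).
Try constant y_p = A; plug in: 1A = 1 ⇒ A = 1.
General solution: y = C₁cos(x) + C₂sin(x) + 1.


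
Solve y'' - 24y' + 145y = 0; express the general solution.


Characteristic equation: r² - 24r + 145 = 0.
Discriminant is negative; roots r = 12 ± 1i (complex conjugate pair).
General solution uses e^(α x)(C₁ cos(β x) + C₂ sin(β x)): y = e^(12x)(C₁cos(x) + C₂sin(x)).


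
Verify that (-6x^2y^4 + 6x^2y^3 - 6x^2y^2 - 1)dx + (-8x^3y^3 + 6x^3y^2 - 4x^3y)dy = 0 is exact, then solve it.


Check exactness: ∂M/∂y = -24x^2y^3 + 18x^2y^2 - 12x^2y and ∂N/∂x = -24x^2y^3 + 18x^2y^2 - 12x^2y; equal, so the equation is exact.
Integrate M with respect to x (treating y as constant): ∫M dx = -2x^3y^4 + 2x^3y^3 - 2x^3y^2 - x + h(y).
Differentiate w.r.t. y and set equal to N: all terms match, so h'(y) = 0 and h is a constant absorbed into C.
General solution: -2x^3y^4 + 2x^3y^3 - 2x^3y^2 - x = C.


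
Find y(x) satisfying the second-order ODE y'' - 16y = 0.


Characteristic equation: r² - 16 = 0.
Factor: (r + 4)(r - 4) = 0 ⇒ r = -4, 4 (distinct real).
General solution: y = C₁e^(-4x) + C₂e^(4x).


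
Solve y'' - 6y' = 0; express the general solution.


Characteristic equation: r² - 6r = 0.
Factor: (r - 6)(r - 0) = 0 ⇒ r = 6, 0 (distinct real).
General solution: y = C₁e^(6x) + C₂.


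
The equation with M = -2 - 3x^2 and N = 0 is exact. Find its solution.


Check exactness: ∂M/∂y = 0 and ∂N/∂x = 0; equal, so the equation is exact.
Integrate M with respect to x (treating y as constant): ∫M dx = -2x - x^3 + h(y).
Differentiate w.r.t. y and set equal to N: all terms match, so h'(y) = 0 and h is a constant absorbed into C.
General solution: -2x - x^3 = C.


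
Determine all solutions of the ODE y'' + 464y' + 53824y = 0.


Characteristic equation: r² + 464r + 53824 = 0, i.e. (r + 232)² = 0.
Repeated root r = -232; include an x factor for the second linearly independent solution.
General solution: y = (C₁ + C₂x)e^(-232x).


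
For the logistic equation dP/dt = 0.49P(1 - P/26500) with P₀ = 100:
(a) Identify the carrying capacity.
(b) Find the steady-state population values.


Logistic ODE dP/dt = 0.49P(1 - P/26500) has equilibria where dP/dt = 0, i.e. P = 0 or P = 26500.
The coefficient (1 - P/K) = 0 when P = K, identifying K = 26500 as the carrying capacity.
(a) K = 26500; (b) equilibria P = 0 and P = 26500.


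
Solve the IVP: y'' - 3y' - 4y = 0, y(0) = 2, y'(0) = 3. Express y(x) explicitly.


Characteristic roots of r² - 3r - 4 = 0 are -1, 4.
General solution y = c₁ e^(-x) + c₂ e^(4x).
Apply y(0) = 2: c₁ + c₂ = 2. Apply y'(0) = 3: -1 c₁ + 4 c₂ = 3.
Solve: c₁ = 1, c₂ = 1.
Particular solution: y = e^(-x) + e^(4x).


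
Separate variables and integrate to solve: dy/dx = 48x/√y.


Separate: √y dy = 48x dx.
Integrate: (2/3)y^(3/2) = 24x² + C.


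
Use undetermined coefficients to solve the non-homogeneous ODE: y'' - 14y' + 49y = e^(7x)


Characteristic polynomial (r - 7)² = 0; repeated root r = 7.
y_h = (C₁ + C₂x)e^(7x). Forcing matches the repeated root (resonance), so try y_p = Ax² e^(7x).
Substitute and solve for A: 2A = 1, so A = 1/2.
General solution: y = (C₁ + C₂x + (1/2)x²)e^(7x).


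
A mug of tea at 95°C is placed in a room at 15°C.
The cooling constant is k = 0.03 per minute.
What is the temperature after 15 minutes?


Newton's law: dT/dt = -k(T - T_a) has solution T(t) = T_a + (T₀ - T_a)e^(-kt).
Plug in T_a = 15, T₀ = 95, k = 0.03, t = 15: T(15) = 15 + (80)e^(-0.45) ≈ 66.0°C.


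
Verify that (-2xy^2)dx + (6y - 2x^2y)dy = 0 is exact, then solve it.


Check exactness: ∂M/∂y = -4xy and ∂N/∂x = -4xy; equal, so the equation is exact.
Integrate M with respect to x (treating y as constant): ∫M dx = -x^2y^2 + h(y).
Differentiate w.r.t. y and set equal to N: the x-dependent terms already match, leaving h'(y) = 6y. Integrate: h(y) = 3y^2.
So F(x,y) = 3y^2 - x^2y^2.
General solution: 3y^2 - x^2y^2 = C.


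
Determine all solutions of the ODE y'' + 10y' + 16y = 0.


Characteristic equation: r² + 10r + 16 = 0.
Factor: (r + 2)(r + 8) = 0 ⇒ r = -2, -8 (distinct real).
General solution: y = C₁e^(-2x) + C₂e^(-8x).


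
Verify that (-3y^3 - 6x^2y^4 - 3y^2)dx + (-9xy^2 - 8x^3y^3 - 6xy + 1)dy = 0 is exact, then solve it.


Check exactness: ∂M/∂y = -9y^2 - 24x^2y^3 - 6y and ∂N/∂x = -9y^2 - 24x^2y^3 - 6y; equal, so the equation is exact.
Integrate M with respect to x (treating y as constant): ∫M dx = -3xy^3 - 2x^3y^4 - 3xy^2 + h(y).
Differentiate w.r.t. y and set equal to N: the x-dependent terms already match, leaving h'(y) = 1. Integrate: h(y) = y.
So F(x,y) = -3xy^3 - 2x^3y^4 - 3xy^2 + y.
General solution: -3xy^3 - 2x^3y^4 - 3xy^2 + y = C.


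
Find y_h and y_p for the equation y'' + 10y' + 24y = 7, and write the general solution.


Characteristic roots of r² + 10r + 24 = 0 are -4, -6.
y_h = C₁e^(-4x) + C₂e^(-6x).
Constant forcing; try y_p = A. Then 24A = 7 ⇒ A = 7/24.
General solution: y = C₁e^(-4x) + C₂e^(-6x) + 7/24.


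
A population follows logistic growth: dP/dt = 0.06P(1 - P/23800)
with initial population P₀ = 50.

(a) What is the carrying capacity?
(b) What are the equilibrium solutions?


Logistic ODE dP/dt = 0.06P(1 - P/23800) has equilibria where dP/dt = 0, i.e. P = 0 or P = 23800.
The coefficient (1 - P/K) = 0 when P = K, identifying K = 23800 as the carrying capacity.
(a) K = 23800; (b) equilibria P = 0 and P = 23800.


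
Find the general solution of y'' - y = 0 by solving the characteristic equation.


Characteristic equation: r² - 1 = 0.
Factor: (r + 1)(r - 1) = 0 ⇒ r = -1, 1 (distinct real).
General solution: y = C₁e^(-x) + C₂e^(x).


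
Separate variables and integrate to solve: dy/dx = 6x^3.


Integrate both sides with respect to x: y = ∫ 6x^3 dx = (3/2)x^4 + C.


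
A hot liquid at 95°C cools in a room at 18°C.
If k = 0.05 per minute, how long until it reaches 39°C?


From T(t) = T_a + (T₀ - T_a)e^(-kt), set T(t) = 39:
(39 - 18) / (95 - 18) = e^(-0.05t), so t = -ln(0.273)/0.05 ≈ 26.0 minutes.


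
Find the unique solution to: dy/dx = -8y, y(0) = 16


General solution of y' = -8y is y = Ce^(-8x).
Apply y(0) = 16: C = 16.
Particular solution: y = 16e^(-8x).


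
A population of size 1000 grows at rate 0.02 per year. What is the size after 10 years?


The ODE dP/dt = 0.02P has solution P(t) = P(0)e^(0.02t).
Substitute P(0) = 1000 and t = 10: P(10) = 1000 e^(0.20) ≈ 1221.


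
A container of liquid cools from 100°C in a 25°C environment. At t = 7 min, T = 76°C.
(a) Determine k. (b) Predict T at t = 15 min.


Newton's law: T(t) = T_a + (T₀ - T_a)e^(-kt).
(a) Use T(7) = 76: (76 - 25)/(100 - 25) = e^(-k·7), so k = -ln(0.680)/7 ≈ 0.0551.
(b) Apply k to t = 15: T(15) = 25 + (75)e^(-0.826) ≈ 57.8°C.


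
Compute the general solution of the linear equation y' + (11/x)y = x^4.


P(x) = 11/x ⇒ μ = x^11.
(x^11 y)' = x^15 ⇒ x^11 y = x^16/(16) + C.
Solve for y: y = (1/16)x^5 + C/x^11.


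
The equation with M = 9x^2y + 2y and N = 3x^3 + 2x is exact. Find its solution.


Check exactness: ∂M/∂y = 9x^2 + 2 and ∂N/∂x = 9x^2 + 2; equal, so the equation is exact.
Integrate M with respect to x (treating y as constant): ∫M dx = 3x^3y + 2xy + h(y).
Differentiate w.r.t. y and set equal to N: all terms match, so h'(y) = 0 and h is a constant absorbed into C.
General solution: 3x^3y + 2xy = C.


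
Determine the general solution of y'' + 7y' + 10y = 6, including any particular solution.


Characteristic roots of r² + 7r + 10 = 0 are -2, -5.
y_h = C₁e^(-2x) + C₂e^(-5x).
Constant forcing; try y_p = A. Then 10A = 6 ⇒ A = 3/5.
General solution: y = C₁e^(-2x) + C₂e^(-5x) + 3/5.


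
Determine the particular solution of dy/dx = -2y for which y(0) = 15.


General solution of y' = -2y is y = Ce^(-2x).
Apply y(0) = 15: C = 15.
Particular solution: y = 15e^(-2x).


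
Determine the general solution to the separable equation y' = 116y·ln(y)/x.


Separate: dy/[y ln(y)] = 116 dx/x.
Substitute u = ln(y): du/u = 116 dx/x.
Integrate: ln|ln(y)| = 116ln|x| + C₀, hence ln(y) = C·x^116.


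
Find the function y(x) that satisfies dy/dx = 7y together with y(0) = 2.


General solution of y' = 7y is y = Ce^(7x).
Apply y(0) = 2: C = 2.
Particular solution: y = 2e^(7x).


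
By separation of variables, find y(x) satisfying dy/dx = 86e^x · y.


Separate variables: dy/y = 86e^x dx.
Integrate: ln|y| = 86e^x + C₀.
Exponentiate: y = Ce^(86e^x).
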